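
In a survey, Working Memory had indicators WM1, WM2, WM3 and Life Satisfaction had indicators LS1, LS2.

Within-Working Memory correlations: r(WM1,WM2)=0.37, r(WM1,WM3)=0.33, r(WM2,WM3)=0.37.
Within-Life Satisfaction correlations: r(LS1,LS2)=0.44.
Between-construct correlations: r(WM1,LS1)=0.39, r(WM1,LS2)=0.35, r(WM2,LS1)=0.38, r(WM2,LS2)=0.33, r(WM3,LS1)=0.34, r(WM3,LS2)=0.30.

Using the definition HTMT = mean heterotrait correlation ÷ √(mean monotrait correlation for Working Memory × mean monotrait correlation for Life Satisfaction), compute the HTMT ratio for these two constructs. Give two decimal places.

Between-construct mean = 2.09/6 = 0.3483.
Mean within-WM = 1.07/3 = 0.3567; mean within-LS = 0.44/1 = 0.4400.
Geometric mean = √(0.3567 × 0.4400) = 0.3962.
HTMT = 0.3483 / 0.3962 = 0.88.

0.88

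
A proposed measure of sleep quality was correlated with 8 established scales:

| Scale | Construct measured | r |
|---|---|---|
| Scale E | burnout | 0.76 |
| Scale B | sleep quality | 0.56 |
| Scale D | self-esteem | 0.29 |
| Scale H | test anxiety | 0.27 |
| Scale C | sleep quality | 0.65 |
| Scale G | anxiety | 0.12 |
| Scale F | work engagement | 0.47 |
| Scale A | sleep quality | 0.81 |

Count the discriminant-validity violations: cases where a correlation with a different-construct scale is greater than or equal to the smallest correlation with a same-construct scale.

1

Convergent (same construct = sleep quality): Scale B, Scale C, Scale A.
Smallest convergent = 0.56. Discriminant values: 0.76, 0.29, 0.27, 0.12, 0.47; count ≥ 0.56 → 1.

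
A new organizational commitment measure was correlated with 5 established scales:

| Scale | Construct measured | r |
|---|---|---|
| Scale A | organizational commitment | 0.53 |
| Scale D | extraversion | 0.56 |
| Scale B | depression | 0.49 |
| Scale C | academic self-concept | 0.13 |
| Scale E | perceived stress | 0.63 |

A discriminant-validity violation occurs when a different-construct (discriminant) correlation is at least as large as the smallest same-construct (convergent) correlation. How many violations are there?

2

Convergent (same construct = organizational commitment): Scale A.
Smallest convergent = 0.53. Discriminant values: 0.56, 0.49, 0.13, 0.63; count ≥ 0.53 → 2.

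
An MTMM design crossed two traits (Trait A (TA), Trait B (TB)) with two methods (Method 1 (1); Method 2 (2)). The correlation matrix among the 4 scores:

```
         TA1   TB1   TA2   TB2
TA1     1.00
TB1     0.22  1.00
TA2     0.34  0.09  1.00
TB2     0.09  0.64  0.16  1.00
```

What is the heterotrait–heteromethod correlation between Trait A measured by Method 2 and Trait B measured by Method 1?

Different traits and methods: r(TA2, TB1) = 0.09.

0.09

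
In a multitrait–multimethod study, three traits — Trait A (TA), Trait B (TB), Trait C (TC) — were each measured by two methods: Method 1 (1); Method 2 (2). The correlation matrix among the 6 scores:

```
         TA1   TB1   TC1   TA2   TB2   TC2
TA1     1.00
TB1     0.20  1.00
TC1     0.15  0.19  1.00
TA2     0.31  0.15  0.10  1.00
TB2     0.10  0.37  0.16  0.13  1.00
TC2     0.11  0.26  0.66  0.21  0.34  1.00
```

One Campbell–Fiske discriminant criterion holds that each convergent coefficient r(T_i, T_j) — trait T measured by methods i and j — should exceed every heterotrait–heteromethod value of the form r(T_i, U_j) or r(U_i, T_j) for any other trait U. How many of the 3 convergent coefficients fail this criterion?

Convergent coefficients and their comparison sets:
TA (methods 1·2): 0.31 vs {0.10, 0.15, 0.11, 0.10} → pass.
TB (methods 1·2): 0.37 vs {0.15, 0.10, 0.26, 0.16} → pass.
TC (methods 1·2): 0.66 vs {0.10, 0.11, 0.16, 0.26} → pass.
0 of 3 fail.

0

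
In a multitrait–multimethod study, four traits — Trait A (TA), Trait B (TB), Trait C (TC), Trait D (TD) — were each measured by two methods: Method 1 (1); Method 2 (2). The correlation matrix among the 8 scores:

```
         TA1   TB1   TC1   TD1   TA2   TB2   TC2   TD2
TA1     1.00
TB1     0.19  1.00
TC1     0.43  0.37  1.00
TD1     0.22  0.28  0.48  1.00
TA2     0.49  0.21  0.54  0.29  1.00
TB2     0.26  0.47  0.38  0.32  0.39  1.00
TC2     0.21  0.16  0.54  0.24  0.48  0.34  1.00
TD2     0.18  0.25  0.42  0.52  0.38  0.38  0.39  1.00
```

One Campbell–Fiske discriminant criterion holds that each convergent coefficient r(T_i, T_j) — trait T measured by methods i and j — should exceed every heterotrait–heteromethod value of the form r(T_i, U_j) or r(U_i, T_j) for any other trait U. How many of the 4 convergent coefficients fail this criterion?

2

Checking each validity diagonal entry against its comparison values:
TA (methods 1·2): 0.49 vs {0.26, 0.21, 0.21, 0.54, 0.18, 0.29} → fail.
TB (methods 1·2): 0.47 vs {0.21, 0.26, 0.16, 0.38, 0.25, 0.32} → pass.
TC (methods 1·2): 0.54 vs {0.54, 0.21, 0.38, 0.16, 0.42, 0.24} → fail.
TD (methods 1·2): 0.52 vs {0.29, 0.18, 0.32, 0.25, 0.24, 0.42} → pass.
2 of 4 fail.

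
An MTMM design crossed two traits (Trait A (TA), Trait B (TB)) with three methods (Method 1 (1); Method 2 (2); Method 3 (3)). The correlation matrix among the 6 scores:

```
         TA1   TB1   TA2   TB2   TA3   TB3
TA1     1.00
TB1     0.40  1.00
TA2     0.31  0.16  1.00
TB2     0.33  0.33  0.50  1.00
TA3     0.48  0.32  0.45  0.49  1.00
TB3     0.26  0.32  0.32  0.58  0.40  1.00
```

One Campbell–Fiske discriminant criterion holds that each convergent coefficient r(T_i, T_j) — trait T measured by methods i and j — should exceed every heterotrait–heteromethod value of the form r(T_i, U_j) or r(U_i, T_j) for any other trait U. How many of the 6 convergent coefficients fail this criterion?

Convergent coefficients and their comparison sets:
TA (methods 1·2): 0.31 vs {0.33, 0.16} → fail.
TA (methods 1·3): 0.48 vs {0.26, 0.32} → pass.
TA (methods 2·3): 0.45 vs {0.32, 0.49} → fail.
TB (methods 1·2): 0.33 vs {0.16, 0.33} → fail.
TB (methods 1·3): 0.32 vs {0.32, 0.26} → fail.
TB (methods 2·3): 0.58 vs {0.49, 0.32} → pass.
4 of 6 fail.

4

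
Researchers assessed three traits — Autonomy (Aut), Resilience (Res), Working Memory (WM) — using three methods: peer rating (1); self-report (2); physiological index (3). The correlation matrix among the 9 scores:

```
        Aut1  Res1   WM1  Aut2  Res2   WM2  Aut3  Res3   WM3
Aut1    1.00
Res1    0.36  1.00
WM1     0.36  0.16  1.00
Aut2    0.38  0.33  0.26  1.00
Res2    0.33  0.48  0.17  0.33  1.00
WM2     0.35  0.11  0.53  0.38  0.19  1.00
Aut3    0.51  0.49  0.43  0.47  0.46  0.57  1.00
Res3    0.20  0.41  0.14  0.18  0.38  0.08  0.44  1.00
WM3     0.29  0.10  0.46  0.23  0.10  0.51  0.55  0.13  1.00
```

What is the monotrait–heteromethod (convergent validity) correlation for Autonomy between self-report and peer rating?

Same trait (Aut), different methods: r(Aut2, Aut1) = 0.38.

0.38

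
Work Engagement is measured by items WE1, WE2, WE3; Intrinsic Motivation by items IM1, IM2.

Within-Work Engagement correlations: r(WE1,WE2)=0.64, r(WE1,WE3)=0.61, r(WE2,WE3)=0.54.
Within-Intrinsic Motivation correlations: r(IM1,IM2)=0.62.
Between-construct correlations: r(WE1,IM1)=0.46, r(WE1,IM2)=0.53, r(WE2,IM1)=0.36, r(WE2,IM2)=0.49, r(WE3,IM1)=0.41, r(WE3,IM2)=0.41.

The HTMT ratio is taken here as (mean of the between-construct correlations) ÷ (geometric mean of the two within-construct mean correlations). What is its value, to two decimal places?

Mean between = 2.66/6 = 0.4433.
Mean within-WE = 1.79/3 = 0.5967; mean within-IM = 0.62/1 = 0.6200.
Geometric mean = √(0.5967 × 0.6200) = 0.6082.
HTMT = 0.4433 / 0.6082 = 0.73.

0.73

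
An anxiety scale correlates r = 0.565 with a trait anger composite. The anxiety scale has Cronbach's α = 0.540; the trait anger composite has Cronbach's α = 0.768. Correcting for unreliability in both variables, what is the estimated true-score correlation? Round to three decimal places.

0.877

r_true = r_obs / √(r_xx · r_yy) = 0.565 / √(0.540 × 0.768) = 0.565 / √0.414720 = 0.565 / 0.6440 ≈ 0.877.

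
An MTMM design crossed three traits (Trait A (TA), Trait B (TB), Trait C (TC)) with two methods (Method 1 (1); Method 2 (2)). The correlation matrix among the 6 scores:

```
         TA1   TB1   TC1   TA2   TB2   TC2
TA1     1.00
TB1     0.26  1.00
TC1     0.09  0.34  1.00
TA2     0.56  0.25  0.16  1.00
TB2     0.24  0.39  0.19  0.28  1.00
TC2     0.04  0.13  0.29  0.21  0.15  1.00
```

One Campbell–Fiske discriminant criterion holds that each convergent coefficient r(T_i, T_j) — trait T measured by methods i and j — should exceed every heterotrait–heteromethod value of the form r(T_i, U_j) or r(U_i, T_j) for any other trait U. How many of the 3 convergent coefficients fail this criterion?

Convergent coefficients and their comparison sets:
TA (methods 1·2): 0.56 vs {0.24, 0.25, 0.04, 0.16} → pass.
TB (methods 1·2): 0.39 vs {0.25, 0.24, 0.13, 0.19} → pass.
TC (methods 1·2): 0.29 vs {0.16, 0.04, 0.19, 0.13} → pass.
0 of 3 fail.

0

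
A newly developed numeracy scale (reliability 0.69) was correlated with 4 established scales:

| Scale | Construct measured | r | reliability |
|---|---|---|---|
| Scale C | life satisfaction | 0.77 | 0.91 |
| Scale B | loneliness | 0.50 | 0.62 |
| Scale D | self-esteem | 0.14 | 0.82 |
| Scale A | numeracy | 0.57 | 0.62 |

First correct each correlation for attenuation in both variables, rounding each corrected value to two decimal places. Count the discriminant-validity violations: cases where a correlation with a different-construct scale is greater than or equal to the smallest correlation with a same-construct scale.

1

Disattenuated r (r / √(r_scale · r_new)):
  Scale C (disc): 0.77 / √(0.91·0.69) = 0.97
  Scale B (disc): 0.50 / √(0.62·0.69) = 0.76
  Scale D (disc): 0.14 / √(0.82·0.69) = 0.19
  Scale A (conv): 0.57 / √(0.62·0.69) = 0.87
Smallest convergent = 0.87. Discriminant values: 0.97, 0.76, 0.19; count ≥ 0.87 → 1.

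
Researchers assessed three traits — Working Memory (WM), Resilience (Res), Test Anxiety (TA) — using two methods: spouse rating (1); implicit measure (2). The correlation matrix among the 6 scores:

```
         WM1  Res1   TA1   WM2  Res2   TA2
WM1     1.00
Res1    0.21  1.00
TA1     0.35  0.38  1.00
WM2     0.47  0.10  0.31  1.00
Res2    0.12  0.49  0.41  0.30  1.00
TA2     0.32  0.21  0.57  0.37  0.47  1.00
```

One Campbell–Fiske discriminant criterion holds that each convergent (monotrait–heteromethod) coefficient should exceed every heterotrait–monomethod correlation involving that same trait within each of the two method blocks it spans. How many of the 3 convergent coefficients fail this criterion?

Convergent coefficients and their comparison sets:
WM (methods 1·2): 0.47 vs {0.21, 0.30, 0.35, 0.37} → pass.
Res (methods 1·2): 0.49 vs {0.21, 0.30, 0.38, 0.47} → pass.
TA (methods 1·2): 0.57 vs {0.35, 0.37, 0.38, 0.47} → pass.
0 of 3 fail.

0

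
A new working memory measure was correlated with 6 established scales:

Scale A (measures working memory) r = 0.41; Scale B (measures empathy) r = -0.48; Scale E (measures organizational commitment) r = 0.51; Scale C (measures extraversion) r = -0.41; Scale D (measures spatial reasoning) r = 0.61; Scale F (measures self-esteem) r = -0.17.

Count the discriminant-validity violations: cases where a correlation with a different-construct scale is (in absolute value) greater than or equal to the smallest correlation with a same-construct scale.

Convergent (same construct = working memory): Scale A.
Smallest convergent = 0.41. Discriminant |r|: 0.48, 0.51, 0.41, 0.61, 0.17; count ≥ 0.41 → 4.

4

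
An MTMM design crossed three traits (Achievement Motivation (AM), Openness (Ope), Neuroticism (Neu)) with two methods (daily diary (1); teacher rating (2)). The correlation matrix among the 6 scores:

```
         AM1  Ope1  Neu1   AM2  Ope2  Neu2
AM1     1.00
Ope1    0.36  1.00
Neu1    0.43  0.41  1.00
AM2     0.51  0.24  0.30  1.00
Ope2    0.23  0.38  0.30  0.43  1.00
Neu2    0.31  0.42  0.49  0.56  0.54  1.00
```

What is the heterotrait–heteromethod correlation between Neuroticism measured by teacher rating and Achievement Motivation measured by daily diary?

Different traits and methods: r(Neu2, AM1) = 0.31.

0.31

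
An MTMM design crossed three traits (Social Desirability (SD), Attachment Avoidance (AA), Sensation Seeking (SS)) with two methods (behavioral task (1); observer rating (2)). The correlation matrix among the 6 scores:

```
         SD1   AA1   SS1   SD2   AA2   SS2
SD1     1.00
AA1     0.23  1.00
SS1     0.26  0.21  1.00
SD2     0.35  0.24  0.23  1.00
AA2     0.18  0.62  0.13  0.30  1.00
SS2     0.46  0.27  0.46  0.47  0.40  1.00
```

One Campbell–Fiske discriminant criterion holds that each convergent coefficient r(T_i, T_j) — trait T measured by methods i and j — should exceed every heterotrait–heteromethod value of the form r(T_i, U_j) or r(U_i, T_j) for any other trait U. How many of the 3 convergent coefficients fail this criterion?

Each convergent coefficient versus the relevant comparison correlations:
SD (methods 1·2): 0.35 vs {0.18, 0.24, 0.46, 0.23} → fail.
AA (methods 1·2): 0.62 vs {0.24, 0.18, 0.27, 0.13} → pass.
SS (methods 1·2): 0.46 vs {0.23, 0.46, 0.13, 0.27} → fail.
2 of 3 fail.

2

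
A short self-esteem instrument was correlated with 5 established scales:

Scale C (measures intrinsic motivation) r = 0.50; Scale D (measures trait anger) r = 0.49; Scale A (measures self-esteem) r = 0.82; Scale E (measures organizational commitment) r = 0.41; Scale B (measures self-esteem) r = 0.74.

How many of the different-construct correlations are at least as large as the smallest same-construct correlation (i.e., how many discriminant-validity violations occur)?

Convergent (same construct = self-esteem): Scale A, Scale B.
Smallest convergent = 0.74. Discriminant values: 0.50, 0.49, 0.41; count ≥ 0.74 → 0.

0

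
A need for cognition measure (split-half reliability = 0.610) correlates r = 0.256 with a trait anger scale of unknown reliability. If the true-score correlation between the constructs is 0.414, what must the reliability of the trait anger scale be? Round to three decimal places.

0.627

r_true = r_obs / √(r_xx · r_yy) ⇒ 0.414 = 0.256 / √(0.610 · r_yy).
√(0.610 · r_yy) = 0.256 / 0.414 = 0.6184; 0.610 · r_yy = 0.3824; r_yy = 0.3824 / 0.610 ≈ 0.627.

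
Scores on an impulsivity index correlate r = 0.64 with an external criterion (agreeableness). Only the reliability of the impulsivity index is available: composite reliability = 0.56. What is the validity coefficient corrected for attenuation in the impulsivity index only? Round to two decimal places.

Single correction: r_c = r_obs / √r_xx = 0.64 / √0.56 = 0.64 / 0.7483 ≈ 0.86.

0.86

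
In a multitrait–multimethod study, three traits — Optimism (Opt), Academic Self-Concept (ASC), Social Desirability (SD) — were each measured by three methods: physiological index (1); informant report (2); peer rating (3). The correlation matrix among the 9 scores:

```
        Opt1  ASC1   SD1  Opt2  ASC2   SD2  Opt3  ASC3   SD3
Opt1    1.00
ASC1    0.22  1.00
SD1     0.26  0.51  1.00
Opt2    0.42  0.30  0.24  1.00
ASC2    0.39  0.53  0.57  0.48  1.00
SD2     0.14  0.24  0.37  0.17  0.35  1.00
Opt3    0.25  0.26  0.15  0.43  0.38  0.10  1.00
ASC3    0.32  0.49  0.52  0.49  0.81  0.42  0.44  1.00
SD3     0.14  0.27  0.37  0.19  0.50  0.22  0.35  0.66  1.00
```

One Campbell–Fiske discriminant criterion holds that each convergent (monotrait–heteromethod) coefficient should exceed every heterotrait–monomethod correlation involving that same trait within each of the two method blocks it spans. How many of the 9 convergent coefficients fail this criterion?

7

Checking each validity diagonal entry against its comparison values:
Opt (methods 1·2): 0.42 vs {0.22, 0.48, 0.26, 0.17} → fail.
Opt (methods 1·3): 0.25 vs {0.22, 0.44, 0.26, 0.35} → fail.
Opt (methods 2·3): 0.43 vs {0.48, 0.44, 0.17, 0.35} → fail.
ASC (methods 1·2): 0.53 vs {0.22, 0.48, 0.51, 0.35} → pass.
ASC (methods 1·3): 0.49 vs {0.22, 0.44, 0.51, 0.66} → fail.
ASC (methods 2·3): 0.81 vs {0.48, 0.44, 0.35, 0.66} → pass.
SD (methods 1·2): 0.37 vs {0.26, 0.17, 0.51, 0.35} → fail.
SD (methods 1·3): 0.37 vs {0.26, 0.35, 0.51, 0.66} → fail.
SD (methods 2·3): 0.22 vs {0.17, 0.35, 0.35, 0.66} → fail.
7 of 9 fail.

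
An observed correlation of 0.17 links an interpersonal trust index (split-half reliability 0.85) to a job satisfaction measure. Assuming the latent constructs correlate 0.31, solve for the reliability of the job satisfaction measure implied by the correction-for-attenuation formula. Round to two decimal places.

r_true = r_obs / √(r_xx · r_yy) ⇒ 0.31 = 0.17 / √(0.85 · r_yy).
√(0.85 · r_yy) = 0.17 / 0.31 = 0.5484; 0.85 · r_yy = 0.3007; r_yy = 0.3007 / 0.85 ≈ 0.35.

0.35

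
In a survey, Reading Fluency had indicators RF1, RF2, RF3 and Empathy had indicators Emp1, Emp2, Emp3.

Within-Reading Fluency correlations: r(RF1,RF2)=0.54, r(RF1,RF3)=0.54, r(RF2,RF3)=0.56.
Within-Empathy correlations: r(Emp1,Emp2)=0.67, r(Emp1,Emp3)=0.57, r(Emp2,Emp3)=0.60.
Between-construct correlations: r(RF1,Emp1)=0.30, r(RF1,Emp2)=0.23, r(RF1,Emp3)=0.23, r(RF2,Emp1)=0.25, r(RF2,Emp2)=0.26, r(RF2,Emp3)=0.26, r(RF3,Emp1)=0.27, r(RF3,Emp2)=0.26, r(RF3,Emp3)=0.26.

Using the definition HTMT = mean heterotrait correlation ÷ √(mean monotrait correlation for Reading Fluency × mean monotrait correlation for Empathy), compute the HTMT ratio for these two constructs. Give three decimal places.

0.445

Mean between = 2.32/9 = 0.2578.
Mean within-RF = 1.64/3 = 0.5467; mean within-Emp = 1.84/3 = 0.6133.
Geometric mean = √(0.5467 × 0.6133) = 0.5790.
HTMT = 0.2578 / 0.5790 = 0.445.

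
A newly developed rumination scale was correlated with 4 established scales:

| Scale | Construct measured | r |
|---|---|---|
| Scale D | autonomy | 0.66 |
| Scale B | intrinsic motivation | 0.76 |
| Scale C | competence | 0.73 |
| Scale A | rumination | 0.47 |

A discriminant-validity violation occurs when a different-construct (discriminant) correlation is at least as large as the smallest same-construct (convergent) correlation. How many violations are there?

Convergent (same construct = rumination): Scale A.
Smallest convergent = 0.47. Discriminant values: 0.66, 0.76, 0.73; count ≥ 0.47 → 3.

3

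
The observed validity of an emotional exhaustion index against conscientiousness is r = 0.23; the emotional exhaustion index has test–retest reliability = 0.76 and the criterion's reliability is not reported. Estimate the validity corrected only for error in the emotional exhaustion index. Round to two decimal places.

0.26

Single correction: r_c = r_obs / √r_xx = 0.23 / √0.76 = 0.23 / 0.8718 ≈ 0.26.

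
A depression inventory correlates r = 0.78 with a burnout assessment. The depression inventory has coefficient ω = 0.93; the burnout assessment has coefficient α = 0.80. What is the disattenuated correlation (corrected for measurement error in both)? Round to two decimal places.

0.90

r_true = r_obs / √(r_xx · r_yy) = 0.78 / √(0.93 × 0.80) = 0.78 / √0.7440 = 0.78 / 0.8626 ≈ 0.90.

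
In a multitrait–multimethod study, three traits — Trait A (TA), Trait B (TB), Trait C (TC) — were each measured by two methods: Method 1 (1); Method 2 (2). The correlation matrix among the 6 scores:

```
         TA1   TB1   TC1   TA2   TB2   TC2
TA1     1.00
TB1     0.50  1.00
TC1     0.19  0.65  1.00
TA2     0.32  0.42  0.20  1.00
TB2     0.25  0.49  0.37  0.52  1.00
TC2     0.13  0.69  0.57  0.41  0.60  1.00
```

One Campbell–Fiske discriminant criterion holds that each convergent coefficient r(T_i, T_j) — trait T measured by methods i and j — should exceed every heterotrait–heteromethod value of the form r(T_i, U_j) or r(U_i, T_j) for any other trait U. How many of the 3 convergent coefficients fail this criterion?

3

Checking each validity diagonal entry against its comparison values:
TA (methods 1·2): 0.32 vs {0.25, 0.42, 0.13, 0.20} → fail.
TB (methods 1·2): 0.49 vs {0.42, 0.25, 0.69, 0.37} → fail.
TC (methods 1·2): 0.57 vs {0.20, 0.13, 0.37, 0.69} → fail.
3 of 3 fail.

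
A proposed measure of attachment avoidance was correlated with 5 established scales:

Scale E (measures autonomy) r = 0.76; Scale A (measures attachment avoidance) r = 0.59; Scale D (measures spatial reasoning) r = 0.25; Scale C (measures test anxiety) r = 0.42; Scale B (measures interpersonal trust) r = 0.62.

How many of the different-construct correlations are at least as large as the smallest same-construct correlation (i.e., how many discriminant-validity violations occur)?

Convergent (same construct = attachment avoidance): Scale A.
Smallest convergent = 0.59. Discriminant values: 0.76, 0.25, 0.42, 0.62; count ≥ 0.59 → 2.

2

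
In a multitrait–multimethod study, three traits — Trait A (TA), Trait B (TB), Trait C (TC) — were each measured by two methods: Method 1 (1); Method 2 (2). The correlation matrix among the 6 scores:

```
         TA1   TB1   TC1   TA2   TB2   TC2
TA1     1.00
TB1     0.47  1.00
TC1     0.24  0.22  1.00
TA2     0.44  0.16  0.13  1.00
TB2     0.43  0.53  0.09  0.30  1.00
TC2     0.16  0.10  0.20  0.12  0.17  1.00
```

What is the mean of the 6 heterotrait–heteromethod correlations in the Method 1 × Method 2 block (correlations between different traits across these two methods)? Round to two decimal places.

0.18

HTHM values (method 1 × method 2): 0.43, 0.16, 0.16, 0.10, 0.13, 0.09; mean = 1.07/6 = 0.18.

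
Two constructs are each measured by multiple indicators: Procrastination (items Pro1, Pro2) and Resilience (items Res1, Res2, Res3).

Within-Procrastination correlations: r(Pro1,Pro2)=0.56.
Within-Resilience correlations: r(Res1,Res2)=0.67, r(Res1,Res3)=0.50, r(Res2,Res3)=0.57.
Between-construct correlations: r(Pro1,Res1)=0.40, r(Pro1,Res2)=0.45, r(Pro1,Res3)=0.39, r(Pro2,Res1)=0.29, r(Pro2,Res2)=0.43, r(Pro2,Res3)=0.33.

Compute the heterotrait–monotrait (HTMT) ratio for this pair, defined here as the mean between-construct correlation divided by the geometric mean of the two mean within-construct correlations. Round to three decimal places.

0.670

Mean heterotrait r = 2.29/6 = 0.3817.
Mean within-Pro = 0.56/1 = 0.5600; mean within-Res = 1.74/3 = 0.5800.
Geometric mean = √(0.5600 × 0.5800) = 0.5699.
HTMT = 0.3817 / 0.5699 = 0.670.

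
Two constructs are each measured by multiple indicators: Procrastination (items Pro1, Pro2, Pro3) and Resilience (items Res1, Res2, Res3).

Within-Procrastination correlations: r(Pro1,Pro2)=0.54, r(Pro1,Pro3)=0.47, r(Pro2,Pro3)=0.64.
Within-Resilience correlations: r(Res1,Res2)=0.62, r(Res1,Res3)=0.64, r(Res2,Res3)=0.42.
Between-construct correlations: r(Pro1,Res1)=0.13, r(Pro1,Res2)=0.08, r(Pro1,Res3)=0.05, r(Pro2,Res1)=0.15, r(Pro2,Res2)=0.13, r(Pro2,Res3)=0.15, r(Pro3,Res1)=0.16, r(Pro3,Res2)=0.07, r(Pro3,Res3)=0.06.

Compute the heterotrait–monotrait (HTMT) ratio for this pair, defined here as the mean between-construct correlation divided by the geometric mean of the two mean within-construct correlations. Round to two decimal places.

Between-construct mean = 0.98/9 = 0.1089.
Mean within-Pro = 1.65/3 = 0.5500; mean within-Res = 1.68/3 = 0.5600.
Geometric mean = √(0.5500 × 0.5600) = 0.5550.
HTMT = 0.1089 / 0.5550 = 0.20.

0.20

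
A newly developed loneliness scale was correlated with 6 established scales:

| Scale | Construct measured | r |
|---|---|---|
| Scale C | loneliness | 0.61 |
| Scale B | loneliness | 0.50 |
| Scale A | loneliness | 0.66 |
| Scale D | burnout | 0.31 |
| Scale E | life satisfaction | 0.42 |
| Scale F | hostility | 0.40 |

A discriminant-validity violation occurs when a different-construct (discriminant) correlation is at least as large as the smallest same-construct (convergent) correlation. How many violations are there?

Convergent (same construct = loneliness): Scale C, Scale B, Scale A.
Smallest convergent = 0.50. Discriminant values: 0.31, 0.42, 0.40; count ≥ 0.50 → 0.

0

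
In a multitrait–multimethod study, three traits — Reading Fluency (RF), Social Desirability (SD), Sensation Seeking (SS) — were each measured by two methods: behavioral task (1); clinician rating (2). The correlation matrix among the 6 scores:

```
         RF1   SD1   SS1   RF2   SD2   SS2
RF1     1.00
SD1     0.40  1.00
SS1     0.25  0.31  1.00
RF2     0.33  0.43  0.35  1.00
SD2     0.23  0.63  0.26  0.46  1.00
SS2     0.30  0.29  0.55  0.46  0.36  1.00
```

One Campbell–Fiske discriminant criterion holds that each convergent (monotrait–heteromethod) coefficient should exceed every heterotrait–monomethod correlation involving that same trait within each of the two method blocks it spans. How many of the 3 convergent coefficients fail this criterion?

1

Convergent coefficients and their comparison sets:
RF (methods 1·2): 0.33 vs {0.40, 0.46, 0.25, 0.46} → fail.
SD (methods 1·2): 0.63 vs {0.40, 0.46, 0.31, 0.36} → pass.
SS (methods 1·2): 0.55 vs {0.25, 0.46, 0.31, 0.36} → pass.
1 of 3 fail.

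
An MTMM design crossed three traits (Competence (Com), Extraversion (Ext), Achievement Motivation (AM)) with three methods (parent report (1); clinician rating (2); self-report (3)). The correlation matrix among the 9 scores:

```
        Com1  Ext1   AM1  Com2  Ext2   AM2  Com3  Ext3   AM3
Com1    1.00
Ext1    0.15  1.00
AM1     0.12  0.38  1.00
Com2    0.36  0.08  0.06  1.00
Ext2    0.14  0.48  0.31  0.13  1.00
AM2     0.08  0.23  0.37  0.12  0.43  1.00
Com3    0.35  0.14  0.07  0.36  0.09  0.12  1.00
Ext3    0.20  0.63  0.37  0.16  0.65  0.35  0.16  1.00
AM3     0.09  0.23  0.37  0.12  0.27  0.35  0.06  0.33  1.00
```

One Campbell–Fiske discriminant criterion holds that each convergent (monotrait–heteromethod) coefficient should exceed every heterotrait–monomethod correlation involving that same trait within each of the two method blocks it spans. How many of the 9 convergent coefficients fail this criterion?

Convergent coefficients and their comparison sets:
Com (methods 1·2): 0.36 vs {0.15, 0.13, 0.12, 0.12} → pass.
Com (methods 1·3): 0.35 vs {0.15, 0.16, 0.12, 0.06} → pass.
Com (methods 2·3): 0.36 vs {0.13, 0.16, 0.12, 0.06} → pass.
Ext (methods 1·2): 0.48 vs {0.15, 0.13, 0.38, 0.43} → pass.
Ext (methods 1·3): 0.63 vs {0.15, 0.16, 0.38, 0.33} → pass.
Ext (methods 2·3): 0.65 vs {0.13, 0.16, 0.43, 0.33} → pass.
AM (methods 1·2): 0.37 vs {0.12, 0.12, 0.38, 0.43} → fail.
AM (methods 1·3): 0.37 vs {0.12, 0.06, 0.38, 0.33} → fail.
AM (methods 2·3): 0.35 vs {0.12, 0.06, 0.43, 0.33} → fail.
3 of 9 fail.

3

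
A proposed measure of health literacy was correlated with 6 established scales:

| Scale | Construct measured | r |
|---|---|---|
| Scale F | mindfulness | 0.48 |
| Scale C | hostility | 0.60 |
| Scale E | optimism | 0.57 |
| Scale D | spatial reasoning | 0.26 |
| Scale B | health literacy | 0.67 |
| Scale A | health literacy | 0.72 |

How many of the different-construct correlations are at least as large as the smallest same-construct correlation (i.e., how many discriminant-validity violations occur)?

Convergent (same construct = health literacy): Scale B, Scale A.
Smallest convergent = 0.67. Discriminant values: 0.48, 0.60, 0.57, 0.26; count ≥ 0.67 → 0.

0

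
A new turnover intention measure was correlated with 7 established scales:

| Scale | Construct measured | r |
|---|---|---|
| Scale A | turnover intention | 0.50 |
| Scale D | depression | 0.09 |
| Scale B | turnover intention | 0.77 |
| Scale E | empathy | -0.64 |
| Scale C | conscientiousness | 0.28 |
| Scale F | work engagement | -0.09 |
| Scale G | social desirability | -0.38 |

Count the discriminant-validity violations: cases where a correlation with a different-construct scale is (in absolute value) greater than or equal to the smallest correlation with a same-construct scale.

Convergent (same construct = turnover intention): Scale A, Scale B.
Smallest convergent = 0.50. Discriminant |r|: 0.09, 0.64, 0.28, 0.09, 0.38; count ≥ 0.50 → 1.

1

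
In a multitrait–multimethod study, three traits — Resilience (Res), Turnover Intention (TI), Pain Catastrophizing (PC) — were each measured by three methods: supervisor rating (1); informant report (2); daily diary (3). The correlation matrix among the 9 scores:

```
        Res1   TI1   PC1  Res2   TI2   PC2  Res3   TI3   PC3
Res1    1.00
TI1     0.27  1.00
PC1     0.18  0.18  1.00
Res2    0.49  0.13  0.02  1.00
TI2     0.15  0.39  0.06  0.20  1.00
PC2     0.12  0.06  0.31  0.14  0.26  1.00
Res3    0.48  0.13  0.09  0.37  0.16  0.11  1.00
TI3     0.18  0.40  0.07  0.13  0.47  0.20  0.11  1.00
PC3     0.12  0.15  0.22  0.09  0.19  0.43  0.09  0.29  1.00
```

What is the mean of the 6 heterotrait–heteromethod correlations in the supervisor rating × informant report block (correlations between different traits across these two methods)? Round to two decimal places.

HTHM values (method 1 × method 2): 0.15, 0.12, 0.13, 0.06, 0.02, 0.06; mean = 0.54/6 = 0.09.

0.09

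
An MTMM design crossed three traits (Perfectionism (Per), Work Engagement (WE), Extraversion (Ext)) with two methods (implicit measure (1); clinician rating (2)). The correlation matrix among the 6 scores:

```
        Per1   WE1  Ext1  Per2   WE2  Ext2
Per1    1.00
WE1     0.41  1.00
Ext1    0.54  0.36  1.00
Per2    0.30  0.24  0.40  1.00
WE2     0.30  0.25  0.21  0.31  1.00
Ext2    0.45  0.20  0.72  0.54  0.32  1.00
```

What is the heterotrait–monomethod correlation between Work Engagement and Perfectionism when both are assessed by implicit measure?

0.41

Different traits, same method: r(WE1, Per1) = 0.41.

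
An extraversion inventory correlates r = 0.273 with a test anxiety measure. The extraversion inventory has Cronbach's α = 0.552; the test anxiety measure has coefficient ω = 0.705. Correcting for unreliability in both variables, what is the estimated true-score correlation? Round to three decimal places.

r_true = r_obs / √(r_xx · r_yy) = 0.273 / √(0.552 × 0.705) = 0.273 / √0.389160 = 0.273 / 0.6238 ≈ 0.438.

0.438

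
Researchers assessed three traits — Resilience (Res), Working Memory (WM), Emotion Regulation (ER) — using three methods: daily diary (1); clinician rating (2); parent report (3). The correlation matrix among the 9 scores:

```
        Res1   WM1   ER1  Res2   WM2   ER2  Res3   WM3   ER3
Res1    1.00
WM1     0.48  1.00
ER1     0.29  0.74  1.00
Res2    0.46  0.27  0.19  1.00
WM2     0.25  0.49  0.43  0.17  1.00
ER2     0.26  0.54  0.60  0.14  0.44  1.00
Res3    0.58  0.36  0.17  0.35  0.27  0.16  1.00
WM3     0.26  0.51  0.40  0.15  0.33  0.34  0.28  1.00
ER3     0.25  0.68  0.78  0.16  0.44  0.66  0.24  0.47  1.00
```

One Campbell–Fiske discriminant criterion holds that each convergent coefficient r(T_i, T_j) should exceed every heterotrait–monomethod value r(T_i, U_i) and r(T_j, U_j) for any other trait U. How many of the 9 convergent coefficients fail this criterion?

5

Checking each validity diagonal entry against its comparison values:
Res (methods 1·2): 0.46 vs {0.48, 0.17, 0.29, 0.14} → fail.
Res (methods 1·3): 0.58 vs {0.48, 0.28, 0.29, 0.24} → pass.
Res (methods 2·3): 0.35 vs {0.17, 0.28, 0.14, 0.24} → pass.
WM (methods 1·2): 0.49 vs {0.48, 0.17, 0.74, 0.44} → fail.
WM (methods 1·3): 0.51 vs {0.48, 0.28, 0.74, 0.47} → fail.
WM (methods 2·3): 0.33 vs {0.17, 0.28, 0.44, 0.47} → fail.
ER (methods 1·2): 0.60 vs {0.29, 0.14, 0.74, 0.44} → fail.
ER (methods 1·3): 0.78 vs {0.29, 0.24, 0.74, 0.47} → pass.
ER (methods 2·3): 0.66 vs {0.14, 0.24, 0.44, 0.47} → pass.
5 of 9 fail.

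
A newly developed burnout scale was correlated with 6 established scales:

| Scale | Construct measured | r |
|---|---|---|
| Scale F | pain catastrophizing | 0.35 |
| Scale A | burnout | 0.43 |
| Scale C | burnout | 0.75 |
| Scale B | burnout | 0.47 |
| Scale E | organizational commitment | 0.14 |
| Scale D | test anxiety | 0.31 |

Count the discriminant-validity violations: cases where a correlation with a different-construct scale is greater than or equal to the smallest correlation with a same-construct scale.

0

Convergent (same construct = burnout): Scale A, Scale C, Scale B.
Smallest convergent = 0.43. Discriminant values: 0.35, 0.14, 0.31; count ≥ 0.43 → 0.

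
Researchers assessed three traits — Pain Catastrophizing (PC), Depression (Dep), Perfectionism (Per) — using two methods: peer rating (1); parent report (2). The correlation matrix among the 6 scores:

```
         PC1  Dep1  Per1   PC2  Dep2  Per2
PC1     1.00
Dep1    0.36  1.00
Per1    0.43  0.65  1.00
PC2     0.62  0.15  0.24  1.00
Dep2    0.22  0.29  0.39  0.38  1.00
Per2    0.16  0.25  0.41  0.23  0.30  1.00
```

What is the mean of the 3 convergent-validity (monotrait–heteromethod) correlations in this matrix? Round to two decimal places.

0.44

Convergent values: 0.62, 0.29, 0.41; mean = 1.32/3 = 0.44.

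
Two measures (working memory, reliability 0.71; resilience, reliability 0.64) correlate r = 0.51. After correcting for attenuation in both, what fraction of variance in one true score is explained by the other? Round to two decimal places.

0.57

Disattenuated r = 0.51 / √(0.71 × 0.64) = 0.51 / 0.6741 = 0.7566.
Shared true-score variance = 0.7566² = 0.5724 ≈ 0.57.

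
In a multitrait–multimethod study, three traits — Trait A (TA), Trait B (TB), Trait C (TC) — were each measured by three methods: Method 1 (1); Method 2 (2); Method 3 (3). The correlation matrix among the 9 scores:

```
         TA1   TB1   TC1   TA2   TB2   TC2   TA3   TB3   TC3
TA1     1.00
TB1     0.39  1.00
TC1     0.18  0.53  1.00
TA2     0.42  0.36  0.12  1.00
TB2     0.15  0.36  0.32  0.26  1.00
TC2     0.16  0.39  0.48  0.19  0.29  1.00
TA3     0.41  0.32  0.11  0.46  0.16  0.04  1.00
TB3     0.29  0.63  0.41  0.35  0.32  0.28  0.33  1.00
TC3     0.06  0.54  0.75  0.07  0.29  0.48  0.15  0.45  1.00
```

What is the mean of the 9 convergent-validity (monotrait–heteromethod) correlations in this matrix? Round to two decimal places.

Convergent values: 0.42, 0.41, 0.46, 0.36, 0.63, 0.32, 0.48, 0.75, 0.48; mean = 4.31/9 = 0.48.

0.48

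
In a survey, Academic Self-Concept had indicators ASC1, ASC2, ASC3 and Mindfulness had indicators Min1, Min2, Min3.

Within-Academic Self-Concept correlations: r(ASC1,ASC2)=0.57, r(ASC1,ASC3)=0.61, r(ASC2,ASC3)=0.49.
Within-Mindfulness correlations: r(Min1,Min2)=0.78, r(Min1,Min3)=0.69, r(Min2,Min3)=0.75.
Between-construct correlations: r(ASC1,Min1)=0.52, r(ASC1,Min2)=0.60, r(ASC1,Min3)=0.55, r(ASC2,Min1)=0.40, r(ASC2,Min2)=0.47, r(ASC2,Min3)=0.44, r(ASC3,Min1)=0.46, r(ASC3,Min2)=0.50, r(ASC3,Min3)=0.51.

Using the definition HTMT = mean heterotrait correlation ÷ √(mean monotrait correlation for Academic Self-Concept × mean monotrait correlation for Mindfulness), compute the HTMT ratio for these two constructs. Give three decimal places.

Mean between = 4.45/9 = 0.4944.
Mean within-ASC = 1.67/3 = 0.5567; mean within-Min = 2.22/3 = 0.7400.
Geometric mean = √(0.5567 × 0.7400) = 0.6418.
HTMT = 0.4944 / 0.6418 = 0.770.

0.770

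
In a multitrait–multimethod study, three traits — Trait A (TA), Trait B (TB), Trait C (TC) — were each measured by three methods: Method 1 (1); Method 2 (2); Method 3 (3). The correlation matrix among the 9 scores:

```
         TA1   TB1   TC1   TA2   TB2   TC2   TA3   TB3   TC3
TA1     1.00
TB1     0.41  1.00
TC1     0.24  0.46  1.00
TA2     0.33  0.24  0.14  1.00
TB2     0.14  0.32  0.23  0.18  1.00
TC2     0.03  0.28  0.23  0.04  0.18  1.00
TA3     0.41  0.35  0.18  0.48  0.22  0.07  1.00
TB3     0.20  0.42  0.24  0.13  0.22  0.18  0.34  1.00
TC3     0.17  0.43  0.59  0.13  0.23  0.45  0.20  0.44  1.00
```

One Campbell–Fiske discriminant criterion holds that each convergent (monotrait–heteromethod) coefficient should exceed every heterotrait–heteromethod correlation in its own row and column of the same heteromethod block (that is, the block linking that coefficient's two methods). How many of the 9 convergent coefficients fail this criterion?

Convergent coefficients and their comparison sets:
TA (methods 1·2): 0.33 vs {0.14, 0.24, 0.03, 0.14} → pass.
TA (methods 1·3): 0.41 vs {0.20, 0.35, 0.17, 0.18} → pass.
TA (methods 2·3): 0.48 vs {0.13, 0.22, 0.13, 0.07} → pass.
TB (methods 1·2): 0.32 vs {0.24, 0.14, 0.28, 0.23} → pass.
TB (methods 1·3): 0.42 vs {0.35, 0.20, 0.43, 0.24} → fail.
TB (methods 2·3): 0.22 vs {0.22, 0.13, 0.23, 0.18} → fail.
TC (methods 1·2): 0.23 vs {0.14, 0.03, 0.23, 0.28} → fail.
TC (methods 1·3): 0.59 vs {0.18, 0.17, 0.24, 0.43} → pass.
TC (methods 2·3): 0.45 vs {0.07, 0.13, 0.18, 0.23} → pass.
3 of 9 fail.

3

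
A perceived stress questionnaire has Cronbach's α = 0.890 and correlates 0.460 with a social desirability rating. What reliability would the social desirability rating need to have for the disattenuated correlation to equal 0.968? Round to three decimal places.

0.254

r_true = r_obs / √(r_xx · r_yy) ⇒ 0.968 = 0.460 / √(0.890 · r_yy).
√(0.890 · r_yy) = 0.460 / 0.968 = 0.4752; 0.890 · r_yy = 0.2258; r_yy = 0.2258 / 0.890 ≈ 0.254.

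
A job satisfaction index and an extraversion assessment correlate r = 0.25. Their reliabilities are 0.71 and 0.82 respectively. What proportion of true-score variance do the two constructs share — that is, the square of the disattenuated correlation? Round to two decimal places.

0.11

Disattenuated r = 0.25 / √(0.71 × 0.82) = 0.25 / 0.7630 = 0.3277.
Shared true-score variance = 0.3277² = 0.1074 ≈ 0.11.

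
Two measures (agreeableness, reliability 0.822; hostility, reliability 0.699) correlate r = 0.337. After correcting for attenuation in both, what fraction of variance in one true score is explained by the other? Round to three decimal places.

Disattenuated r = 0.337 / √(0.822 × 0.699) = 0.337 / 0.7580 = 0.4446.
Shared true-score variance = 0.4446² = 0.1977 ≈ 0.198.

0.198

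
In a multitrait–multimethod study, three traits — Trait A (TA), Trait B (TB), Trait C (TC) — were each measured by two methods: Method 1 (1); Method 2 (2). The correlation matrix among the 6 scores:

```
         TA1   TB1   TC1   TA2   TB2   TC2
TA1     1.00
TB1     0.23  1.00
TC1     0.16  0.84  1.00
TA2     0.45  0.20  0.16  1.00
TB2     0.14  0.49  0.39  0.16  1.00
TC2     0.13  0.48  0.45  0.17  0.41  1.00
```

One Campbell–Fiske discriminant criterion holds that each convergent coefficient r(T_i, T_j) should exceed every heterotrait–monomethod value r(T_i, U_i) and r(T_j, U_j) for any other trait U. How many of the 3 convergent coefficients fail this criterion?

2

Convergent coefficients and their comparison sets:
TA (methods 1·2): 0.45 vs {0.23, 0.16, 0.16, 0.17} → pass.
TB (methods 1·2): 0.49 vs {0.23, 0.16, 0.84, 0.41} → fail.
TC (methods 1·2): 0.45 vs {0.16, 0.17, 0.84, 0.41} → fail.
2 of 3 fail.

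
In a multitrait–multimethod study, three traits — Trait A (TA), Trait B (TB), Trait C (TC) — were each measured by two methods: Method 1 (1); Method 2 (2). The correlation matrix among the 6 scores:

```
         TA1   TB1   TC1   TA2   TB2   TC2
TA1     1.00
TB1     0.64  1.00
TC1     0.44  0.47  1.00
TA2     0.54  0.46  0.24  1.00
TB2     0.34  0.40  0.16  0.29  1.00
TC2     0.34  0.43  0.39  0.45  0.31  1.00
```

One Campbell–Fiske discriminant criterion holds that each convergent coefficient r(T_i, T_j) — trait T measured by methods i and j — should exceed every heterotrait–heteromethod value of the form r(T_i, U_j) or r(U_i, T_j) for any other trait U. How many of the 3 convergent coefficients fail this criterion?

Each convergent coefficient versus the relevant comparison correlations:
TA (methods 1·2): 0.54 vs {0.34, 0.46, 0.34, 0.24} → pass.
TB (methods 1·2): 0.40 vs {0.46, 0.34, 0.43, 0.16} → fail.
TC (methods 1·2): 0.39 vs {0.24, 0.34, 0.16, 0.43} → fail.
2 of 3 fail.

2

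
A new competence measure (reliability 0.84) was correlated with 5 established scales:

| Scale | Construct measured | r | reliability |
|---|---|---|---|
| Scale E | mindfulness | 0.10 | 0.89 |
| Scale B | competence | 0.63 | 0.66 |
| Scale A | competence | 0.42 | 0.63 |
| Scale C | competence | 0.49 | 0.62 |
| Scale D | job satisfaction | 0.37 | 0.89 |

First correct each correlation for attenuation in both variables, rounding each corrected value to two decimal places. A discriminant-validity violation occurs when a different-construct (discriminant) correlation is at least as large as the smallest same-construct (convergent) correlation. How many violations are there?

0

Disattenuated r (r / √(r_scale · r_new)):
  Scale E (disc): 0.10 / √(0.89·0.84) = 0.12
  Scale B (conv): 0.63 / √(0.66·0.84) = 0.85
  Scale A (conv): 0.42 / √(0.63·0.84) = 0.58
  Scale C (conv): 0.49 / √(0.62·0.84) = 0.68
  Scale D (disc): 0.37 / √(0.89·0.84) = 0.43
Smallest convergent = 0.58. Discriminant values: 0.12, 0.43; count ≥ 0.58 → 0.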